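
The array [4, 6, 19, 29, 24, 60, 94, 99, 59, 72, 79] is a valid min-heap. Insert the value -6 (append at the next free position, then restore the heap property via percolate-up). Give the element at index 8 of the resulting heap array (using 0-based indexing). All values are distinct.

59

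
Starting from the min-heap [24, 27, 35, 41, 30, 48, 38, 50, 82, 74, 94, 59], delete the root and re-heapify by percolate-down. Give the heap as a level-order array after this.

[27, 30, 35, 41, 59, 48, 38, 50, 82, 74, 94]

remove root 24; move last element 59 to root → [59, 27, 35, 41, 30, 48, 38, 50, 82, 74, 94]
59 vs smaller child 27 at index 1, swap → [27, 59, 35, 41, 30, 48, 38, 50, 82, 74, 94]
59 vs smaller child 30 at index 4, swap → [27, 30, 35, 41, 59, 48, 38, 50, 82, 74, 94]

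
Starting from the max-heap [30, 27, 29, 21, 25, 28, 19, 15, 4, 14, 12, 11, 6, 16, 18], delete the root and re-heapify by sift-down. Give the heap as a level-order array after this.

remove root 30; move last element 18 to root → [18, 27, 29, 21, 25, 28, 19, 15, 4, 14, 12, 11, 6, 16]
18 vs larger child 29 at index 2, swap → [29, 27, 18, 21, 25, 28, 19, 15, 4, 14, 12, 11, 6, 16]
18 vs larger child 28 at index 5, swap → [29, 27, 28, 21, 25, 18, 19, 15, 4, 14, 12, 11, 6, 16]

[29, 27, 28, 21, 25, 18, 19, 15, 4, 14, 12, 11, 6, 16]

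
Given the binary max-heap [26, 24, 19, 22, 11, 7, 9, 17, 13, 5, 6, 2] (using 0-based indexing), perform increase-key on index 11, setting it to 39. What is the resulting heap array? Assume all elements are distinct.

[39, 24, 26, 22, 11, 19, 9, 17, 13, 5, 6, 7]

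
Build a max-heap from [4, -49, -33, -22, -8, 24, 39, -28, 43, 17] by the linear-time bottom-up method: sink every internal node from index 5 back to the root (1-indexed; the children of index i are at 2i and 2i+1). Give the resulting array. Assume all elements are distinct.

[43, 17, 39, -22, 4, 24, -33, -28, -49, -8]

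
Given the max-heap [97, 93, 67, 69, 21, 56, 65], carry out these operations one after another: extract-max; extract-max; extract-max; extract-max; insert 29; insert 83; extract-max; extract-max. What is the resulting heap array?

extract-max → returns 97:
  remove root 97; move last element 65 to root → [65, 93, 67, 69, 21, 56]
  65 vs larger child 93 at index 1, swap → [93, 65, 67, 69, 21, 56]
  65 vs larger child 69 at index 3, swap → [93, 69, 67, 65, 21, 56]
extract-max → returns 93:
  remove root 93; move last element 56 to root → [56, 69, 67, 65, 21]
  56 vs larger child 69 at index 1, swap → [69, 56, 67, 65, 21]
  56 vs larger child 65 at index 3, swap → [69, 65, 67, 56, 21]
extract-max → returns 69:
  remove root 69; move last element 21 to root → [21, 65, 67, 56]
  21 vs larger child 67 at index 2, swap → [67, 65, 21, 56]
extract-max → returns 67:
  remove root 67; move last element 56 to root → [56, 65, 21]
  56 vs larger child 65 at index 1, swap → [65, 56, 21]
insert 29:
  append 29 at index 3 → [65, 56, 21, 29] (no swap needed)
insert 83:
  append 83 at index 4 → [65, 56, 21, 29, 83]
  83 > parent 56 at index 1, swap → [65, 83, 21, 29, 56]
  83 > parent 65 at index 0, swap → [83, 65, 21, 29, 56]
extract-max → returns 83:
  remove root 83; move last element 56 to root → [56, 65, 21, 29]
  56 vs larger child 65 at index 1, swap → [65, 56, 21, 29]
extract-max → returns 65:
  remove root 65; move last element 29 to root → [29, 56, 21]
  29 vs larger child 56 at index 1, swap → [56, 29, 21]

[56, 29, 21]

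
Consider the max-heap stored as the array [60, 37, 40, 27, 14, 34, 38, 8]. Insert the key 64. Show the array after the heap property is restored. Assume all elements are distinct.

[64, 60, 40, 37, 14, 34, 38, 8, 27]

append 64 at index 8 → [60, 37, 40, 27, 14, 34, 38, 8, 64]
64 > parent 27 at index 3, swap → [60, 37, 40, 64, 14, 34, 38, 8, 27]
64 > parent 37 at index 1, swap → [60, 64, 40, 37, 14, 34, 38, 8, 27]
64 > parent 60 at index 0, swap → [64, 60, 40, 37, 14, 34, 38, 8, 27]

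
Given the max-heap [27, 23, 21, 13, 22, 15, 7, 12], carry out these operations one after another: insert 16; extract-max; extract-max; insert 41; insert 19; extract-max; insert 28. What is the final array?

insert 16:
  append 16 at index 8 → [27, 23, 21, 13, 22, 15, 7, 12, 16]
  16 > parent 13 at index 3, swap → [27, 23, 21, 16, 22, 15, 7, 12, 13]
extract-max → returns 27:
  remove root 27; move last element 13 to root → [13, 23, 21, 16, 22, 15, 7, 12]
  13 vs larger child 23 at index 1, swap → [23, 13, 21, 16, 22, 15, 7, 12]
  13 vs larger child 22 at index 4, swap → [23, 22, 21, 16, 13, 15, 7, 12]
extract-max → returns 23:
  remove root 23; move last element 12 to root → [12, 22, 21, 16, 13, 15, 7]
  12 vs larger child 22 at index 1, swap → [22, 12, 21, 16, 13, 15, 7]
  12 vs larger child 16 at index 3, swap → [22, 16, 21, 12, 13, 15, 7]
insert 41:
  append 41 at index 7 → [22, 16, 21, 12, 13, 15, 7, 41]
  41 > parent 12 at index 3, swap → [22, 16, 21, 41, 13, 15, 7, 12]
  41 > parent 16 at index 1, swap → [22, 41, 21, 16, 13, 15, 7, 12]
  41 > parent 22 at index 0, swap → [41, 22, 21, 16, 13, 15, 7, 12]
insert 19:
  append 19 at index 8 → [41, 22, 21, 16, 13, 15, 7, 12, 19]
  19 > parent 16 at index 3, swap → [41, 22, 21, 19, 13, 15, 7, 12, 16]
extract-max → returns 41:
  remove root 41; move last element 16 to root → [16, 22, 21, 19, 13, 15, 7, 12]
  16 vs larger child 22 at index 1, swap → [22, 16, 21, 19, 13, 15, 7, 12]
  16 vs larger child 19 at index 3, swap → [22, 19, 21, 16, 13, 15, 7, 12]
insert 28:
  append 28 at index 8 → [22, 19, 21, 16, 13, 15, 7, 12, 28]
  28 > parent 16 at index 3, swap → [22, 19, 21, 28, 13, 15, 7, 12, 16]
  28 > parent 19 at index 1, swap → [22, 28, 21, 19, 13, 15, 7, 12, 16]
  28 > parent 22 at index 0, swap → [28, 22, 21, 19, 13, 15, 7, 12, 16]

[28, 22, 21, 19, 13, 15, 7, 12, 16]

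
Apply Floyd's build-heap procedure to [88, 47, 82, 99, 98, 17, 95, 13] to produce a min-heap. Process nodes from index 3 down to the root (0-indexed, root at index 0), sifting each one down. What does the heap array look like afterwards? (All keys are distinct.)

[13, 47, 17, 88, 98, 82, 95, 99]

sift down from index 3:
  99 vs only child 13 at index 7, swap → [88, 47, 82, 13, 98, 17, 95, 99]
sift down from index 2:
  82 vs smaller child 17 at index 5, swap → [88, 47, 17, 13, 98, 82, 95, 99]
sift down from index 1:
  47 vs smaller child 13 at index 3, swap → [88, 13, 17, 47, 98, 82, 95, 99]
sift down from index 0:
  88 vs smaller child 13 at index 1, swap → [13, 88, 17, 47, 98, 82, 95, 99]
  88 vs smaller child 47 at index 3, swap → [13, 47, 17, 88, 98, 82, 95, 99]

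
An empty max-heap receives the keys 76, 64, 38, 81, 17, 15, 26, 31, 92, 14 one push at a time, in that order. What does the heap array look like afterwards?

[92, 81, 38, 76, 17, 15, 26, 31, 64, 14]

Insert 76:
  append 76 at index 0 → [76] (no swap needed)
Insert 64:
  append 64 at index 1 → [76, 64] (no swap needed)
Insert 38:
  append 38 at index 2 → [76, 64, 38] (no swap needed)
Insert 81:
  append 81 at index 3 → [76, 64, 38, 81]
  81 > parent 64 at index 1, swap → [76, 81, 38, 64]
  81 > parent 76 at index 0, swap → [81, 76, 38, 64]
Insert 17:
  append 17 at index 4 → [81, 76, 38, 64, 17] (no swap needed)
Insert 15:
  append 15 at index 5 → [81, 76, 38, 64, 17, 15] (no swap needed)
Insert 26:
  append 26 at index 6 → [81, 76, 38, 64, 17, 15, 26] (no swap needed)
Insert 31:
  append 31 at index 7 → [81, 76, 38, 64, 17, 15, 26, 31] (no swap needed)
Insert 92:
  append 92 at index 8 → [81, 76, 38, 64, 17, 15, 26, 31, 92]
  92 > parent 64 at index 3, swap → [81, 76, 38, 92, 17, 15, 26, 31, 64]
  92 > parent 76 at index 1, swap → [81, 92, 38, 76, 17, 15, 26, 31, 64]
  92 > parent 81 at index 0, swap → [92, 81, 38, 76, 17, 15, 26, 31, 64]
Insert 14:
  append 14 at index 9 → [92, 81, 38, 76, 17, 15, 26, 31, 64, 14] (no swap needed)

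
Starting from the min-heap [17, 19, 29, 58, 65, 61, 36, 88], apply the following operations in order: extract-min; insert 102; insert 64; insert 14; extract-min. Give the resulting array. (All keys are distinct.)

extract-min → returns 17:
  remove root 17; move last element 88 to root → [88, 19, 29, 58, 65, 61, 36]
  88 vs smaller child 19 at index 1, swap → [19, 88, 29, 58, 65, 61, 36]
  88 vs smaller child 58 at index 3, swap → [19, 58, 29, 88, 65, 61, 36]
insert 102:
  append 102 at index 7 → [19, 58, 29, 88, 65, 61, 36, 102] (no swap needed)
insert 64:
  append 64 at index 8 → [19, 58, 29, 88, 65, 61, 36, 102, 64]
  64 < parent 88 at index 3, swap → [19, 58, 29, 64, 65, 61, 36, 102, 88]
insert 14:
  append 14 at index 9 → [19, 58, 29, 64, 65, 61, 36, 102, 88, 14]
  14 < parent 65 at index 4, swap → [19, 58, 29, 64, 14, 61, 36, 102, 88, 65]
  14 < parent 58 at index 1, swap → [19, 14, 29, 64, 58, 61, 36, 102, 88, 65]
  14 < parent 19 at index 0, swap → [14, 19, 29, 64, 58, 61, 36, 102, 88, 65]
extract-min → returns 14:
  remove root 14; move last element 65 to root → [65, 19, 29, 64, 58, 61, 36, 102, 88]
  65 vs smaller child 19 at index 1, swap → [19, 65, 29, 64, 58, 61, 36, 102, 88]
  65 vs smaller child 58 at index 4, swap → [19, 58, 29, 64, 65, 61, 36, 102, 88]

[19, 58, 29, 64, 65, 61, 36, 102, 88]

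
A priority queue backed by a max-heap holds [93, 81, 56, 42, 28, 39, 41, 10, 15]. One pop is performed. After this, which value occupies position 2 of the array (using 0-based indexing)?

56

remove root 93; move last element 15 to root → [15, 81, 56, 42, 28, 39, 41, 10]
15 vs larger child 81 at index 1, swap → [81, 15, 56, 42, 28, 39, 41, 10]
15 vs larger child 42 at index 3, swap → [81, 42, 56, 15, 28, 39, 41, 10]
resulting array: [81, 42, 56, 15, 28, 39, 41, 10]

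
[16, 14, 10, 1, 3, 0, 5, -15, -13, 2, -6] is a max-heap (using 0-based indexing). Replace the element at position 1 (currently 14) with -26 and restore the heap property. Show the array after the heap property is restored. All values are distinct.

[16, 3, 10, 1, 2, 0, 5, -15, -13, -26, -6]

set index 1 from 14 to -26 → [16, -26, 10, 1, 3, 0, 5, -15, -13, 2, -6]
-26 vs larger child 3 at index 4, swap → [16, 3, 10, 1, -26, 0, 5, -15, -13, 2, -6]
-26 vs larger child 2 at index 9, swap → [16, 3, 10, 1, 2, 0, 5, -15, -13, -26, -6]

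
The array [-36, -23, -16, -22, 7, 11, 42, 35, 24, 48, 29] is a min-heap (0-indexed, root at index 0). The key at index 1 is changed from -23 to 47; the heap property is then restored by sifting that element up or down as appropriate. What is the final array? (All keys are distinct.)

[-36, -22, -16, 24, 7, 11, 42, 35, 47, 48, 29]

set index 1 from -23 to 47 → [-36, 47, -16, -22, 7, 11, 42, 35, 24, 48, 29]
47 vs smaller child -22 at index 3, swap → [-36, -22, -16, 47, 7, 11, 42, 35, 24, 48, 29]
47 vs smaller child 24 at index 8, swap → [-36, -22, -16, 24, 7, 11, 42, 35, 47, 48, 29]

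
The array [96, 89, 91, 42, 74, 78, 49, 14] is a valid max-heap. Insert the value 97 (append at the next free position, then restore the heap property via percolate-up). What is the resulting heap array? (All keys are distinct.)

[97, 96, 91, 89, 74, 78, 49, 14, 42]

append 97 at index 8 → [96, 89, 91, 42, 74, 78, 49, 14, 97]
97 > parent 42 at index 3, swap → [96, 89, 91, 97, 74, 78, 49, 14, 42]
97 > parent 89 at index 1, swap → [96, 97, 91, 89, 74, 78, 49, 14, 42]
97 > parent 96 at index 0, swap → [97, 96, 91, 89, 74, 78, 49, 14, 42]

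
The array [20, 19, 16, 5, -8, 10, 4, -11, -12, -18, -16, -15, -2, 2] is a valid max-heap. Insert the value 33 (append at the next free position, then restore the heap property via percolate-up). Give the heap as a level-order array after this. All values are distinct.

append 33 at index 14 → [20, 19, 16, 5, -8, 10, 4, -11, -12, -18, -16, -15, -2, 2, 33]
33 > parent 4 at index 6, swap → [20, 19, 16, 5, -8, 10, 33, -11, -12, -18, -16, -15, -2, 2, 4]
33 > parent 16 at index 2, swap → [20, 19, 33, 5, -8, 10, 16, -11, -12, -18, -16, -15, -2, 2, 4]
33 > parent 20 at index 0, swap → [33, 19, 20, 5, -8, 10, 16, -11, -12, -18, -16, -15, -2, 2, 4]

[33, 19, 20, 5, -8, 10, 16, -11, -12, -18, -16, -15, -2, 2, 4]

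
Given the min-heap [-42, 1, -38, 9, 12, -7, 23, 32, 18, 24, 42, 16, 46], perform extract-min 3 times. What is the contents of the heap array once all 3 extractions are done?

[1, 9, 16, 18, 12, 46, 23, 32, 42, 24]

extract-min #1 returns -42:
  remove root -42; move last element 46 to root → [46, 1, -38, 9, 12, -7, 23, 32, 18, 24, 42, 16]
  46 vs smaller child -38 at index 2, swap → [-38, 1, 46, 9, 12, -7, 23, 32, 18, 24, 42, 16]
  46 vs smaller child -7 at index 5, swap → [-38, 1, -7, 9, 12, 46, 23, 32, 18, 24, 42, 16]
  46 vs only child 16 at index 11, swap → [-38, 1, -7, 9, 12, 16, 23, 32, 18, 24, 42, 46]
extract-min #2 returns -38:
  remove root -38; move last element 46 to root → [46, 1, -7, 9, 12, 16, 23, 32, 18, 24, 42]
  46 vs smaller child -7 at index 2, swap → [-7, 1, 46, 9, 12, 16, 23, 32, 18, 24, 42]
  46 vs smaller child 16 at index 5, swap → [-7, 1, 16, 9, 12, 46, 23, 32, 18, 24, 42]
extract-min #3 returns -7:
  remove root -7; move last element 42 to root → [42, 1, 16, 9, 12, 46, 23, 32, 18, 24]
  42 vs smaller child 1 at index 1, swap → [1, 42, 16, 9, 12, 46, 23, 32, 18, 24]
  42 vs smaller child 9 at index 3, swap → [1, 9, 16, 42, 12, 46, 23, 32, 18, 24]
  42 vs smaller child 18 at index 8, swap → [1, 9, 16, 18, 12, 46, 23, 32, 42, 24]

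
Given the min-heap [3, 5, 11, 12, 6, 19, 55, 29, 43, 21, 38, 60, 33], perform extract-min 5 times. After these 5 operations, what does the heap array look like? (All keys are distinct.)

[19, 21, 38, 29, 33, 43, 55, 60]

extract-min #1 returns 3:
  remove root 3; move last element 33 to root → [33, 5, 11, 12, 6, 19, 55, 29, 43, 21, 38, 60]
  33 vs smaller child 5 at index 1, swap → [5, 33, 11, 12, 6, 19, 55, 29, 43, 21, 38, 60]
  33 vs smaller child 6 at index 4, swap → [5, 6, 11, 12, 33, 19, 55, 29, 43, 21, 38, 60]
  33 vs smaller child 21 at index 9, swap → [5, 6, 11, 12, 21, 19, 55, 29, 43, 33, 38, 60]
extract-min #2 returns 5:
  remove root 5; move last element 60 to root → [60, 6, 11, 12, 21, 19, 55, 29, 43, 33, 38]
  60 vs smaller child 6 at index 1, swap → [6, 60, 11, 12, 21, 19, 55, 29, 43, 33, 38]
  60 vs smaller child 12 at index 3, swap → [6, 12, 11, 60, 21, 19, 55, 29, 43, 33, 38]
  60 vs smaller child 29 at index 7, swap → [6, 12, 11, 29, 21, 19, 55, 60, 43, 33, 38]
extract-min #3 returns 6:
  remove root 6; move last element 38 to root → [38, 12, 11, 29, 21, 19, 55, 60, 43, 33]
  38 vs smaller child 11 at index 2, swap → [11, 12, 38, 29, 21, 19, 55, 60, 43, 33]
  38 vs smaller child 19 at index 5, swap → [11, 12, 19, 29, 21, 38, 55, 60, 43, 33]
extract-min #4 returns 11:
  remove root 11; move last element 33 to root → [33, 12, 19, 29, 21, 38, 55, 60, 43]
  33 vs smaller child 12 at index 1, swap → [12, 33, 19, 29, 21, 38, 55, 60, 43]
  33 vs smaller child 21 at index 4, swap → [12, 21, 19, 29, 33, 38, 55, 60, 43]
extract-min #5 returns 12:
  remove root 12; move last element 43 to root → [43, 21, 19, 29, 33, 38, 55, 60]
  43 vs smaller child 19 at index 2, swap → [19, 21, 43, 29, 33, 38, 55, 60]
  43 vs smaller child 38 at index 5, swap → [19, 21, 38, 29, 33, 43, 55, 60]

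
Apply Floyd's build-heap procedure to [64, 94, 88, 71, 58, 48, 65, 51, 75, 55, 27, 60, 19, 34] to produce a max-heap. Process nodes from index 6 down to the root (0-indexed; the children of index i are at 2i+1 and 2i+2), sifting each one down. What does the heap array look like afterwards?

[94, 75, 88, 71, 58, 60, 65, 51, 64, 55, 27, 48, 19, 34]

sift down from index 6: already satisfies heap property
sift down from index 5:
  48 vs larger child 60 at index 11, swap → [64, 94, 88, 71, 58, 60, 65, 51, 75, 55, 27, 48, 19, 34]
sift down from index 4: already satisfies heap property
sift down from index 3:
  71 vs larger child 75 at index 8, swap → [64, 94, 88, 75, 58, 60, 65, 51, 71, 55, 27, 48, 19, 34]
sift down from index 2: already satisfies heap property
sift down from index 1: already satisfies heap property
sift down from index 0:
  64 vs larger child 94 at index 1, swap → [94, 64, 88, 75, 58, 60, 65, 51, 71, 55, 27, 48, 19, 34]
  64 vs larger child 75 at index 3, swap → [94, 75, 88, 64, 58, 60, 65, 51, 71, 55, 27, 48, 19, 34]
  64 vs larger child 71 at index 8, swap → [94, 75, 88, 71, 58, 60, 65, 51, 64, 55, 27, 48, 19, 34]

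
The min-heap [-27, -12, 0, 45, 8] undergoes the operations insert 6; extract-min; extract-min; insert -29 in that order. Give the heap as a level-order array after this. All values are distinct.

insert 6:
  append 6 at index 5 → [-27, -12, 0, 45, 8, 6] (no swap needed)
extract-min → returns -27:
  remove root -27; move last element 6 to root → [6, -12, 0, 45, 8]
  6 vs smaller child -12 at index 1, swap → [-12, 6, 0, 45, 8]
extract-min → returns -12:
  remove root -12; move last element 8 to root → [8, 6, 0, 45]
  8 vs smaller child 0 at index 2, swap → [0, 6, 8, 45]
insert -29:
  append -29 at index 4 → [0, 6, 8, 45, -29]
  -29 < parent 6 at index 1, swap → [0, -29, 8, 45, 6]
  -29 < parent 0 at index 0, swap → [-29, 0, 8, 45, 6]

[-29, 0, 8, 45, 6]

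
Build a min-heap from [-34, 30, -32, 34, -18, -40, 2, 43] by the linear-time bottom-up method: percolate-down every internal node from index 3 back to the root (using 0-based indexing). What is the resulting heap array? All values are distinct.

[-40, -18, -34, 34, 30, -32, 2, 43]

sift down from index 3: already satisfies heap property
sift down from index 2:
  -32 vs smaller child -40 at index 5, swap → [-34, 30, -40, 34, -18, -32, 2, 43]
sift down from index 1:
  30 vs smaller child -18 at index 4, swap → [-34, -18, -40, 34, 30, -32, 2, 43]
sift down from index 0:
  -34 vs smaller child -40 at index 2, swap → [-40, -18, -34, 34, 30, -32, 2, 43]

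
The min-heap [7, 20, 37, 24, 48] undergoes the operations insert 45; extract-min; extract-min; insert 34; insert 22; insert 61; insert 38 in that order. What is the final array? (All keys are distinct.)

[22, 34, 24, 38, 45, 37, 61, 48]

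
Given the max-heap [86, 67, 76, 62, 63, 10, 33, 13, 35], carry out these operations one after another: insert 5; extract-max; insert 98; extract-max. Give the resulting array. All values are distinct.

insert 5:
  append 5 at index 9 → [86, 67, 76, 62, 63, 10, 33, 13, 35, 5] (no swap needed)
extract-max → returns 86:
  remove root 86; move last element 5 to root → [5, 67, 76, 62, 63, 10, 33, 13, 35]
  5 vs larger child 76 at index 2, swap → [76, 67, 5, 62, 63, 10, 33, 13, 35]
  5 vs larger child 33 at index 6, swap → [76, 67, 33, 62, 63, 10, 5, 13, 35]
insert 98:
  append 98 at index 9 → [76, 67, 33, 62, 63, 10, 5, 13, 35, 98]
  98 > parent 63 at index 4, swap → [76, 67, 33, 62, 98, 10, 5, 13, 35, 63]
  98 > parent 67 at index 1, swap → [76, 98, 33, 62, 67, 10, 5, 13, 35, 63]
  98 > parent 76 at index 0, swap → [98, 76, 33, 62, 67, 10, 5, 13, 35, 63]
extract-max → returns 98:
  remove root 98; move last element 63 to root → [63, 76, 33, 62, 67, 10, 5, 13, 35]
  63 vs larger child 76 at index 1, swap → [76, 63, 33, 62, 67, 10, 5, 13, 35]
  63 vs larger child 67 at index 4, swap → [76, 67, 33, 62, 63, 10, 5, 13, 35]

[76, 67, 33, 62, 63, 10, 5, 13, 35]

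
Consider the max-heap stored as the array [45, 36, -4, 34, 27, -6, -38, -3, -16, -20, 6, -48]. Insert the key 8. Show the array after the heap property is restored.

[45, 36, 8, 34, 27, -4, -38, -3, -16, -20, 6, -48, -6]

append 8 at index 12 → [45, 36, -4, 34, 27, -6, -38, -3, -16, -20, 6, -48, 8]
8 > parent -6 at index 5, swap → [45, 36, -4, 34, 27, 8, -38, -3, -16, -20, 6, -48, -6]
8 > parent -4 at index 2, swap → [45, 36, 8, 34, 27, -4, -38, -3, -16, -20, 6, -48, -6]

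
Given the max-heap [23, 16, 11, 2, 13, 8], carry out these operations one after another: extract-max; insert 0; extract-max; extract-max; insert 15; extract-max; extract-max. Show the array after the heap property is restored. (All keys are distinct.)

[8, 2, 0]

extract-max → returns 23:
  remove root 23; move last element 8 to root → [8, 16, 11, 2, 13]
  8 vs larger child 16 at index 1, swap → [16, 8, 11, 2, 13]
  8 vs larger child 13 at index 4, swap → [16, 13, 11, 2, 8]
insert 0:
  append 0 at index 5 → [16, 13, 11, 2, 8, 0] (no swap needed)
extract-max → returns 16:
  remove root 16; move last element 0 to root → [0, 13, 11, 2, 8]
  0 vs larger child 13 at index 1, swap → [13, 0, 11, 2, 8]
  0 vs larger child 8 at index 4, swap → [13, 8, 11, 2, 0]
extract-max → returns 13:
  remove root 13; move last element 0 to root → [0, 8, 11, 2]
  0 vs larger child 11 at index 2, swap → [11, 8, 0, 2]
insert 15:
  append 15 at index 4 → [11, 8, 0, 2, 15]
  15 > parent 8 at index 1, swap → [11, 15, 0, 2, 8]
  15 > parent 11 at index 0, swap → [15, 11, 0, 2, 8]
extract-max → returns 15:
  remove root 15; move last element 8 to root → [8, 11, 0, 2]
  8 vs larger child 11 at index 1, swap → [11, 8, 0, 2]
extract-max → returns 11:
  remove root 11; move last element 2 to root → [2, 8, 0]
  2 vs larger child 8 at index 1, swap → [8, 2, 0]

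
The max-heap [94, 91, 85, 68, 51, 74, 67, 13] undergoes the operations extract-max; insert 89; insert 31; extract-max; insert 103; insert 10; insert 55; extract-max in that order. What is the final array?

[89, 68, 85, 51, 55, 74, 67, 13, 31, 10]

extract-max → returns 94:
  remove root 94; move last element 13 to root → [13, 91, 85, 68, 51, 74, 67]
  13 vs larger child 91 at index 1, swap → [91, 13, 85, 68, 51, 74, 67]
  13 vs larger child 68 at index 3, swap → [91, 68, 85, 13, 51, 74, 67]
insert 89:
  append 89 at index 7 → [91, 68, 85, 13, 51, 74, 67, 89]
  89 > parent 13 at index 3, swap → [91, 68, 85, 89, 51, 74, 67, 13]
  89 > parent 68 at index 1, swap → [91, 89, 85, 68, 51, 74, 67, 13]
insert 31:
  append 31 at index 8 → [91, 89, 85, 68, 51, 74, 67, 13, 31] (no swap needed)
extract-max → returns 91:
  remove root 91; move last element 31 to root → [31, 89, 85, 68, 51, 74, 67, 13]
  31 vs larger child 89 at index 1, swap → [89, 31, 85, 68, 51, 74, 67, 13]
  31 vs larger child 68 at index 3, swap → [89, 68, 85, 31, 51, 74, 67, 13]
insert 103:
  append 103 at index 8 → [89, 68, 85, 31, 51, 74, 67, 13, 103]
  103 > parent 31 at index 3, swap → [89, 68, 85, 103, 51, 74, 67, 13, 31]
  103 > parent 68 at index 1, swap → [89, 103, 85, 68, 51, 74, 67, 13, 31]
  103 > parent 89 at index 0, swap → [103, 89, 85, 68, 51, 74, 67, 13, 31]
insert 10:
  append 10 at index 9 → [103, 89, 85, 68, 51, 74, 67, 13, 31, 10] (no swap needed)
insert 55:
  append 55 at index 10 → [103, 89, 85, 68, 51, 74, 67, 13, 31, 10, 55]
  55 > parent 51 at index 4, swap → [103, 89, 85, 68, 55, 74, 67, 13, 31, 10, 51]
extract-max → returns 103:
  remove root 103; move last element 51 to root → [51, 89, 85, 68, 55, 74, 67, 13, 31, 10]
  51 vs larger child 89 at index 1, swap → [89, 51, 85, 68, 55, 74, 67, 13, 31, 10]
  51 vs larger child 68 at index 3, swap → [89, 68, 85, 51, 55, 74, 67, 13, 31, 10]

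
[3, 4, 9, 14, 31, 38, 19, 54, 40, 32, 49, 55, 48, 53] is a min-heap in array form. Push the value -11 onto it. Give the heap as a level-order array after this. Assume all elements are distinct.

[-11, 4, 3, 14, 31, 38, 9, 54, 40, 32, 49, 55, 48, 53, 19]

append -11 at index 14 → [3, 4, 9, 14, 31, 38, 19, 54, 40, 32, 49, 55, 48, 53, -11]
-11 < parent 19 at index 6, swap → [3, 4, 9, 14, 31, 38, -11, 54, 40, 32, 49, 55, 48, 53, 19]
-11 < parent 9 at index 2, swap → [3, 4, -11, 14, 31, 38, 9, 54, 40, 32, 49, 55, 48, 53, 19]
-11 < parent 3 at index 0, swap → [-11, 4, 3, 14, 31, 38, 9, 54, 40, 32, 49, 55, 48, 53, 19]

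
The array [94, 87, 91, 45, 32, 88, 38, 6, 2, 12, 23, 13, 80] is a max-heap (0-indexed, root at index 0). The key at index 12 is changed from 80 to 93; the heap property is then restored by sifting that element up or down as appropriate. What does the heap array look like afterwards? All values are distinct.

[94, 87, 93, 45, 32, 91, 38, 6, 2, 12, 23, 13, 88]

set index 12 from 80 to 93 → [94, 87, 91, 45, 32, 88, 38, 6, 2, 12, 23, 13, 93]
93 > parent 88 at index 5, swap → [94, 87, 91, 45, 32, 93, 38, 6, 2, 12, 23, 13, 88]
93 > parent 91 at index 2, swap → [94, 87, 93, 45, 32, 91, 38, 6, 2, 12, 23, 13, 88]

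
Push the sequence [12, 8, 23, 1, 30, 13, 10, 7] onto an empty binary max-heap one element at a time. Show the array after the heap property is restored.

[30, 23, 13, 7, 8, 12, 10, 1]

Insert 12:
  append 12 at index 0 → [12] (no swap needed)
Insert 8:
  append 8 at index 1 → [12, 8] (no swap needed)
Insert 23:
  append 23 at index 2 → [12, 8, 23]
  23 > parent 12 at index 0, swap → [23, 8, 12]
Insert 1:
  append 1 at index 3 → [23, 8, 12, 1] (no swap needed)
Insert 30:
  append 30 at index 4 → [23, 8, 12, 1, 30]
  30 > parent 8 at index 1, swap → [23, 30, 12, 1, 8]
  30 > parent 23 at index 0, swap → [30, 23, 12, 1, 8]
Insert 13:
  append 13 at index 5 → [30, 23, 12, 1, 8, 13]
  13 > parent 12 at index 2, swap → [30, 23, 13, 1, 8, 12]
Insert 10:
  append 10 at index 6 → [30, 23, 13, 1, 8, 12, 10] (no swap needed)
Insert 7:
  append 7 at index 7 → [30, 23, 13, 1, 8, 12, 10, 7]
  7 > parent 1 at index 3, swap → [30, 23, 13, 7, 8, 12, 10, 1]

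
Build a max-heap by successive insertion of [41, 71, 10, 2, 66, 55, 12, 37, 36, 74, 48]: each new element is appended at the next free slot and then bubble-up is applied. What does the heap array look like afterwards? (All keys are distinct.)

[74, 71, 55, 37, 66, 10, 12, 2, 36, 41, 48]

Insert 41:
  append 41 at index 0 → [41] (no swap needed)
Insert 71:
  append 71 at index 1 → [41, 71]
  71 > parent 41 at index 0, swap → [71, 41]
Insert 10:
  append 10 at index 2 → [71, 41, 10] (no swap needed)
Insert 2:
  append 2 at index 3 → [71, 41, 10, 2] (no swap needed)
Insert 66:
  append 66 at index 4 → [71, 41, 10, 2, 66]
  66 > parent 41 at index 1, swap → [71, 66, 10, 2, 41]
Insert 55:
  append 55 at index 5 → [71, 66, 10, 2, 41, 55]
  55 > parent 10 at index 2, swap → [71, 66, 55, 2, 41, 10]
Insert 12:
  append 12 at index 6 → [71, 66, 55, 2, 41, 10, 12] (no swap needed)
Insert 37:
  append 37 at index 7 → [71, 66, 55, 2, 41, 10, 12, 37]
  37 > parent 2 at index 3, swap → [71, 66, 55, 37, 41, 10, 12, 2]
Insert 36:
  append 36 at index 8 → [71, 66, 55, 37, 41, 10, 12, 2, 36] (no swap needed)
Insert 74:
  append 74 at index 9 → [71, 66, 55, 37, 41, 10, 12, 2, 36, 74]
  74 > parent 41 at index 4, swap → [71, 66, 55, 37, 74, 10, 12, 2, 36, 41]
  74 > parent 66 at index 1, swap → [71, 74, 55, 37, 66, 10, 12, 2, 36, 41]
  74 > parent 71 at index 0, swap → [74, 71, 55, 37, 66, 10, 12, 2, 36, 41]
Insert 48:
  append 48 at index 10 → [74, 71, 55, 37, 66, 10, 12, 2, 36, 41, 48] (no swap needed)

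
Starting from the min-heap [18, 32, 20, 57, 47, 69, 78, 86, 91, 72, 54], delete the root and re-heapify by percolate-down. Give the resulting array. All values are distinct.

remove root 18; move last element 54 to root → [54, 32, 20, 57, 47, 69, 78, 86, 91, 72]
54 vs smaller child 20 at index 2, swap → [20, 32, 54, 57, 47, 69, 78, 86, 91, 72]

[20, 32, 54, 57, 47, 69, 78, 86, 91, 72]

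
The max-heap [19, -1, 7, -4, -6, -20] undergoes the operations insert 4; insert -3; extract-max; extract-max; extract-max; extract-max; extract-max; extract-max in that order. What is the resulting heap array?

[-6, -20]

insert 4:
  append 4 at index 6 → [19, -1, 7, -4, -6, -20, 4] (no swap needed)
insert -3:
  append -3 at index 7 → [19, -1, 7, -4, -6, -20, 4, -3]
  -3 > parent -4 at index 3, swap → [19, -1, 7, -3, -6, -20, 4, -4]
extract-max → returns 19:
  remove root 19; move last element -4 to root → [-4, -1, 7, -3, -6, -20, 4]
  -4 vs larger child 7 at index 2, swap → [7, -1, -4, -3, -6, -20, 4]
  -4 vs larger child 4 at index 6, swap → [7, -1, 4, -3, -6, -20, -4]
extract-max → returns 7:
  remove root 7; move last element -4 to root → [-4, -1, 4, -3, -6, -20]
  -4 vs larger child 4 at index 2, swap → [4, -1, -4, -3, -6, -20]
extract-max → returns 4:
  remove root 4; move last element -20 to root → [-20, -1, -4, -3, -6]
  -20 vs larger child -1 at index 1, swap → [-1, -20, -4, -3, -6]
  -20 vs larger child -3 at index 3, swap → [-1, -3, -4, -20, -6]
extract-max → returns -1:
  remove root -1; move last element -6 to root → [-6, -3, -4, -20]
  -6 vs larger child -3 at index 1, swap → [-3, -6, -4, -20]
extract-max → returns -3:
  remove root -3; move last element -20 to root → [-20, -6, -4]
  -20 vs larger child -4 at index 2, swap → [-4, -6, -20]
extract-max → returns -4:
  remove root -4; move last element -20 to root → [-20, -6]
  -20 vs only child -6 at index 1, swap → [-6, -20]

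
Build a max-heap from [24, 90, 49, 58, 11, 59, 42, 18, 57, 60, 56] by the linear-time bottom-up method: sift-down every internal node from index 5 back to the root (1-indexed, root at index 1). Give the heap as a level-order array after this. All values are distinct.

[90, 60, 59, 58, 56, 49, 42, 18, 57, 11, 24]

sift down from index 5:
  11 vs larger child 60 at index 10, swap → [24, 90, 49, 58, 60, 59, 42, 18, 57, 11, 56]
sift down from index 4: already satisfies heap property
sift down from index 3:
  49 vs larger child 59 at index 6, swap → [24, 90, 59, 58, 60, 49, 42, 18, 57, 11, 56]
sift down from index 2: already satisfies heap property
sift down from index 1:
  24 vs larger child 90 at index 2, swap → [90, 24, 59, 58, 60, 49, 42, 18, 57, 11, 56]
  24 vs larger child 60 at index 5, swap → [90, 60, 59, 58, 24, 49, 42, 18, 57, 11, 56]
  24 vs larger child 56 at index 11, swap → [90, 60, 59, 58, 56, 49, 42, 18, 57, 11, 24]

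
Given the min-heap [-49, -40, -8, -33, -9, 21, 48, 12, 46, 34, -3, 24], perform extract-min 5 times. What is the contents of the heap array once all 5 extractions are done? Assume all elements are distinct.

[-3, 12, 21, 24, 34, 46, 48]

extract-min #1 returns -49:
  remove root -49; move last element 24 to root → [24, -40, -8, -33, -9, 21, 48, 12, 46, 34, -3]
  24 vs smaller child -40 at index 1, swap → [-40, 24, -8, -33, -9, 21, 48, 12, 46, 34, -3]
  24 vs smaller child -33 at index 3, swap → [-40, -33, -8, 24, -9, 21, 48, 12, 46, 34, -3]
  24 vs smaller child 12 at index 7, swap → [-40, -33, -8, 12, -9, 21, 48, 24, 46, 34, -3]
extract-min #2 returns -40:
  remove root -40; move last element -3 to root → [-3, -33, -8, 12, -9, 21, 48, 24, 46, 34]
  -3 vs smaller child -33 at index 1, swap → [-33, -3, -8, 12, -9, 21, 48, 24, 46, 34]
  -3 vs smaller child -9 at index 4, swap → [-33, -9, -8, 12, -3, 21, 48, 24, 46, 34]
extract-min #3 returns -33:
  remove root -33; move last element 34 to root → [34, -9, -8, 12, -3, 21, 48, 24, 46]
  34 vs smaller child -9 at index 1, swap → [-9, 34, -8, 12, -3, 21, 48, 24, 46]
  34 vs smaller child -3 at index 4, swap → [-9, -3, -8, 12, 34, 21, 48, 24, 46]
extract-min #4 returns -9:
  remove root -9; move last element 46 to root → [46, -3, -8, 12, 34, 21, 48, 24]
  46 vs smaller child -8 at index 2, swap → [-8, -3, 46, 12, 34, 21, 48, 24]
  46 vs smaller child 21 at index 5, swap → [-8, -3, 21, 12, 34, 46, 48, 24]
extract-min #5 returns -8:
  remove root -8; move last element 24 to root → [24, -3, 21, 12, 34, 46, 48]
  24 vs smaller child -3 at index 1, swap → [-3, 24, 21, 12, 34, 46, 48]
  24 vs smaller child 12 at index 3, swap → [-3, 12, 21, 24, 34, 46, 48]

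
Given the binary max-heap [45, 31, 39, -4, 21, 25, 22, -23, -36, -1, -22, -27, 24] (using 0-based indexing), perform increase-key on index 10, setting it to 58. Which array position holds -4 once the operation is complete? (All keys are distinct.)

set index 10 from -22 to 58 → [45, 31, 39, -4, 21, 25, 22, -23, -36, -1, 58, -27, 24]
58 > parent 21 at index 4, swap → [45, 31, 39, -4, 58, 25, 22, -23, -36, -1, 21, -27, 24]
58 > parent 31 at index 1, swap → [45, 58, 39, -4, 31, 25, 22, -23, -36, -1, 21, -27, 24]
58 > parent 45 at index 0, swap → [58, 45, 39, -4, 31, 25, 22, -23, -36, -1, 21, -27, 24]
resulting array: [58, 45, 39, -4, 31, 25, 22, -23, -36, -1, 21, -27, 24]

3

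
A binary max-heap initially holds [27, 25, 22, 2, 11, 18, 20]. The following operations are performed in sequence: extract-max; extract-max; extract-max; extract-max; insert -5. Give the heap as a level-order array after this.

[18, 11, 2, -5]

extract-max → returns 27:
  remove root 27; move last element 20 to root → [20, 25, 22, 2, 11, 18]
  20 vs larger child 25 at index 1, swap → [25, 20, 22, 2, 11, 18]
extract-max → returns 25:
  remove root 25; move last element 18 to root → [18, 20, 22, 2, 11]
  18 vs larger child 22 at index 2, swap → [22, 20, 18, 2, 11]
extract-max → returns 22:
  remove root 22; move last element 11 to root → [11, 20, 18, 2]
  11 vs larger child 20 at index 1, swap → [20, 11, 18, 2]
extract-max → returns 20:
  remove root 20; move last element 2 to root → [2, 11, 18]
  2 vs larger child 18 at index 2, swap → [18, 11, 2]
insert -5:
  append -5 at index 3 → [18, 11, 2, -5] (no swap needed)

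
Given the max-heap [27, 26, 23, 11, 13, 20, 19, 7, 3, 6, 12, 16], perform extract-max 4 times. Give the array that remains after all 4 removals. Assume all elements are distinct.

extract-max #1 returns 27:
  remove root 27; move last element 16 to root → [16, 26, 23, 11, 13, 20, 19, 7, 3, 6, 12]
  16 vs larger child 26 at index 1, swap → [26, 16, 23, 11, 13, 20, 19, 7, 3, 6, 12]
extract-max #2 returns 26:
  remove root 26; move last element 12 to root → [12, 16, 23, 11, 13, 20, 19, 7, 3, 6]
  12 vs larger child 23 at index 2, swap → [23, 16, 12, 11, 13, 20, 19, 7, 3, 6]
  12 vs larger child 20 at index 5, swap → [23, 16, 20, 11, 13, 12, 19, 7, 3, 6]
extract-max #3 returns 23:
  remove root 23; move last element 6 to root → [6, 16, 20, 11, 13, 12, 19, 7, 3]
  6 vs larger child 20 at index 2, swap → [20, 16, 6, 11, 13, 12, 19, 7, 3]
  6 vs larger child 19 at index 6, swap → [20, 16, 19, 11, 13, 12, 6, 7, 3]
extract-max #4 returns 20:
  remove root 20; move last element 3 to root → [3, 16, 19, 11, 13, 12, 6, 7]
  3 vs larger child 19 at index 2, swap → [19, 16, 3, 11, 13, 12, 6, 7]
  3 vs larger child 12 at index 5, swap → [19, 16, 12, 11, 13, 3, 6, 7]

[19, 16, 12, 11, 13, 3, 6, 7]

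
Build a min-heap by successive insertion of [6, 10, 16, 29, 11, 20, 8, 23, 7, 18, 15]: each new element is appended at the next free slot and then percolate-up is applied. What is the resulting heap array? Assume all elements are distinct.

Insert 6:
  append 6 at index 0 → [6] (no swap needed)
Insert 10:
  append 10 at index 1 → [6, 10] (no swap needed)
Insert 16:
  append 16 at index 2 → [6, 10, 16] (no swap needed)
Insert 29:
  append 29 at index 3 → [6, 10, 16, 29] (no swap needed)
Insert 11:
  append 11 at index 4 → [6, 10, 16, 29, 11] (no swap needed)
Insert 20:
  append 20 at index 5 → [6, 10, 16, 29, 11, 20] (no swap needed)
Insert 8:
  append 8 at index 6 → [6, 10, 16, 29, 11, 20, 8]
  8 < parent 16 at index 2, swap → [6, 10, 8, 29, 11, 20, 16]
Insert 23:
  append 23 at index 7 → [6, 10, 8, 29, 11, 20, 16, 23]
  23 < parent 29 at index 3, swap → [6, 10, 8, 23, 11, 20, 16, 29]
Insert 7:
  append 7 at index 8 → [6, 10, 8, 23, 11, 20, 16, 29, 7]
  7 < parent 23 at index 3, swap → [6, 10, 8, 7, 11, 20, 16, 29, 23]
  7 < parent 10 at index 1, swap → [6, 7, 8, 10, 11, 20, 16, 29, 23]
Insert 18:
  append 18 at index 9 → [6, 7, 8, 10, 11, 20, 16, 29, 23, 18] (no swap needed)
Insert 15:
  append 15 at index 10 → [6, 7, 8, 10, 11, 20, 16, 29, 23, 18, 15] (no swap needed)

[6, 7, 8, 10, 11, 20, 16, 29, 23, 18, 15]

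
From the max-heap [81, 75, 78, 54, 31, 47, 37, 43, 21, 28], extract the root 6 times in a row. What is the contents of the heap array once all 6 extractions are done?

[37, 31, 28, 21]

extract-max #1 returns 81:
  remove root 81; move last element 28 to root → [28, 75, 78, 54, 31, 47, 37, 43, 21]
  28 vs larger child 78 at index 2, swap → [78, 75, 28, 54, 31, 47, 37, 43, 21]
  28 vs larger child 47 at index 5, swap → [78, 75, 47, 54, 31, 28, 37, 43, 21]
extract-max #2 returns 78:
  remove root 78; move last element 21 to root → [21, 75, 47, 54, 31, 28, 37, 43]
  21 vs larger child 75 at index 1, swap → [75, 21, 47, 54, 31, 28, 37, 43]
  21 vs larger child 54 at index 3, swap → [75, 54, 47, 21, 31, 28, 37, 43]
  21 vs only child 43 at index 7, swap → [75, 54, 47, 43, 31, 28, 37, 21]
extract-max #3 returns 75:
  remove root 75; move last element 21 to root → [21, 54, 47, 43, 31, 28, 37]
  21 vs larger child 54 at index 1, swap → [54, 21, 47, 43, 31, 28, 37]
  21 vs larger child 43 at index 3, swap → [54, 43, 47, 21, 31, 28, 37]
extract-max #4 returns 54:
  remove root 54; move last element 37 to root → [37, 43, 47, 21, 31, 28]
  37 vs larger child 47 at index 2, swap → [47, 43, 37, 21, 31, 28]
extract-max #5 returns 47:
  remove root 47; move last element 28 to root → [28, 43, 37, 21, 31]
  28 vs larger child 43 at index 1, swap → [43, 28, 37, 21, 31]
  28 vs larger child 31 at index 4, swap → [43, 31, 37, 21, 28]
extract-max #6 returns 43:
  remove root 43; move last element 28 to root → [28, 31, 37, 21]
  28 vs larger child 37 at index 2, swap → [37, 31, 28, 21]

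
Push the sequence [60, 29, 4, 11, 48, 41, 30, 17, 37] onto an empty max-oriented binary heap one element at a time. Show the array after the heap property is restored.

[60, 48, 41, 37, 29, 4, 30, 11, 17]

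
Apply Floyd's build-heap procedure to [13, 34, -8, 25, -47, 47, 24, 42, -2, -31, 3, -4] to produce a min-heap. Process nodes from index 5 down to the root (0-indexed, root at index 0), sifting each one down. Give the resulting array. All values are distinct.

sift down from index 5:
  47 vs only child -4 at index 11, swap → [13, 34, -8, 25, -47, -4, 24, 42, -2, -31, 3, 47]
sift down from index 4: already satisfies heap property
sift down from index 3:
  25 vs smaller child -2 at index 8, swap → [13, 34, -8, -2, -47, -4, 24, 42, 25, -31, 3, 47]
sift down from index 2: already satisfies heap property
sift down from index 1:
  34 vs smaller child -47 at index 4, swap → [13, -47, -8, -2, 34, -4, 24, 42, 25, -31, 3, 47]
  34 vs smaller child -31 at index 9, swap → [13, -47, -8, -2, -31, -4, 24, 42, 25, 34, 3, 47]
sift down from index 0:
  13 vs smaller child -47 at index 1, swap → [-47, 13, -8, -2, -31, -4, 24, 42, 25, 34, 3, 47]
  13 vs smaller child -31 at index 4, swap → [-47, -31, -8, -2, 13, -4, 24, 42, 25, 34, 3, 47]
  13 vs smaller child 3 at index 10, swap → [-47, -31, -8, -2, 3, -4, 24, 42, 25, 34, 13, 47]

[-47, -31, -8, -2, 3, -4, 24, 42, 25, 34, 13, 47]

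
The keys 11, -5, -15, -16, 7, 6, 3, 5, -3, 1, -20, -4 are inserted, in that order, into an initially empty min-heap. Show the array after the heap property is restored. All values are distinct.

[-20, -16, -5, -3, -15, -4, 3, 11, 5, 7, 1, 6]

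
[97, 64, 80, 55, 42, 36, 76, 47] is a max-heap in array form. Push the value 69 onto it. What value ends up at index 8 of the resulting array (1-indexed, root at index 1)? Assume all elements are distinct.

47

append 69 at index 9 → [97, 64, 80, 55, 42, 36, 76, 47, 69]
69 > parent 55 at index 4, swap → [97, 64, 80, 69, 42, 36, 76, 47, 55]
69 > parent 64 at index 2, swap → [97, 69, 80, 64, 42, 36, 76, 47, 55]
resulting array: [97, 69, 80, 64, 42, 36, 76, 47, 55]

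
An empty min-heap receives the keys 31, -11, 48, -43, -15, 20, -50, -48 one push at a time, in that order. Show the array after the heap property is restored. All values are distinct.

[-50, -48, -43, -15, -11, 48, 20, 31]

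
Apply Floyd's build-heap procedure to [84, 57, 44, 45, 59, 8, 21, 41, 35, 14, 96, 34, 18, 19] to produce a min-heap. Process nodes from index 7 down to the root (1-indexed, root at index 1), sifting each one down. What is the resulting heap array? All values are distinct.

sift down from index 7:
  21 vs only child 19 at index 14, swap → [84, 57, 44, 45, 59, 8, 19, 41, 35, 14, 96, 34, 18, 21]
sift down from index 6: already satisfies heap property
sift down from index 5:
  59 vs smaller child 14 at index 10, swap → [84, 57, 44, 45, 14, 8, 19, 41, 35, 59, 96, 34, 18, 21]
sift down from index 4:
  45 vs smaller child 35 at index 9, swap → [84, 57, 44, 35, 14, 8, 19, 41, 45, 59, 96, 34, 18, 21]
sift down from index 3:
  44 vs smaller child 8 at index 6, swap → [84, 57, 8, 35, 14, 44, 19, 41, 45, 59, 96, 34, 18, 21]
  44 vs smaller child 18 at index 13, swap → [84, 57, 8, 35, 14, 18, 19, 41, 45, 59, 96, 34, 44, 21]
sift down from index 2:
  57 vs smaller child 14 at index 5, swap → [84, 14, 8, 35, 57, 18, 19, 41, 45, 59, 96, 34, 44, 21]
sift down from index 1:
  84 vs smaller child 8 at index 3, swap → [8, 14, 84, 35, 57, 18, 19, 41, 45, 59, 96, 34, 44, 21]
  84 vs smaller child 18 at index 6, swap → [8, 14, 18, 35, 57, 84, 19, 41, 45, 59, 96, 34, 44, 21]
  84 vs smaller child 34 at index 12, swap → [8, 14, 18, 35, 57, 34, 19, 41, 45, 59, 96, 84, 44, 21]

[8, 14, 18, 35, 57, 34, 19, 41, 45, 59, 96, 84, 44, 21]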